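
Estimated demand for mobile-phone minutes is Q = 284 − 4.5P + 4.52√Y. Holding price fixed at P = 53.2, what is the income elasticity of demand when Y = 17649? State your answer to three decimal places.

At P = 53.2, Y = 17649: Q = 645.080.
Holding P constant, ∂Q/∂Y = 4.52/(2√Y) = 0.0170117.
η_Y = (∂Q/∂Y)·(Y/Q) = 0.0170117 × (17649/645.080) = 0.465.

0.465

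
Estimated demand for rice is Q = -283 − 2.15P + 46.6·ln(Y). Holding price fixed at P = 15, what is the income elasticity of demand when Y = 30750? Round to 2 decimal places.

0.28

At P = 15, Y = 30750: Q = 166.298.
Holding P constant, ∂Q/∂Y = 46.6/Y = 0.00151545.
η_Y = (∂Q/∂Y)·(Y/Q) = 0.00151545 × (30750/166.298) = 0.28.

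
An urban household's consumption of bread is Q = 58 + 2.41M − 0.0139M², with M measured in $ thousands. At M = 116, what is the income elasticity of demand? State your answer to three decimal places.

At M = 116: Q = 150.5216.
dQ/dM = 2.41 − 0.0278M = -0.81480.
η = (dQ/dM)·(M/Q) = -0.81480 × (116/150.5216) = -0.628.

-0.628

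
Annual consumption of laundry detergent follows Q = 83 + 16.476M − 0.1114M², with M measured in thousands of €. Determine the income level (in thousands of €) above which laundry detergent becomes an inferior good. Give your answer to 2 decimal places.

dQ/dM = 16.476 − 0.2228M.
The good is inferior where dQ/dM < 0. Setting dQ/dM = 0 gives M = 16.476 / 0.2228 = 73.95.

73.95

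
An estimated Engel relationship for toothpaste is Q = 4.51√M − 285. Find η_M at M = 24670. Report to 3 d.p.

0.837

At M = 24670: Q = 423.372.
dQ/dM = 4.51/(2√M) = 0.0143569 at this income.
η = (dQ/dM)·(M/Q) = 0.0143569 × (24670/423.372) = 0.837.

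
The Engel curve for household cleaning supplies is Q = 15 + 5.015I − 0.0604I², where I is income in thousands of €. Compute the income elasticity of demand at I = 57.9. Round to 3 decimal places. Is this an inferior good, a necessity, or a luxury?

-1.114 (inferior good)

At I = 57.9: Q = 102.8829.
dQ/dI = 5.015 − 0.1208I = -1.97932.
η = (dQ/dI)·(I/Q) = -1.97932 × (57.9/102.8829) = -1.114.
η < 0 ⇒ inferior good.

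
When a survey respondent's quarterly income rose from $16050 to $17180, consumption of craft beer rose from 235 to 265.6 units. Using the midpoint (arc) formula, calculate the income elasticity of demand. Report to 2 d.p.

1.80

ΔQ = 265.6 − 235 = 30.6; midpoint Q̄ = (235 + 265.6)/2 = 250.3.
ΔI = 17180 − 16050 = 1130; midpoint Ī = (16050 + 17180)/2 = 16615.
η = (ΔQ/Q̄) ÷ (ΔI/Ī) = (30.6/250.3) ÷ (1130/16615) = 1.80.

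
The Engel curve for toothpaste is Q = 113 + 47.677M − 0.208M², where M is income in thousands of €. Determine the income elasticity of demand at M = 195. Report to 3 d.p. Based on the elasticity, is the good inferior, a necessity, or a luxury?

At M = 195: Q = 1500.8150.
dQ/dM = 47.677 − 0.416M = -33.44300.
η = (dQ/dM)·(M/Q) = -33.44300 × (195/1500.8150) = -4.345.
η < 0 ⇒ inferior good.

-4.345 (inferior good)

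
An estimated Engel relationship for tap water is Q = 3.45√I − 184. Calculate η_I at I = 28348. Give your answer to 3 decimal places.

At I = 28348: Q = 396.872.
dQ/dI = 3.45/(2√I) = 0.0102454 at this income.
η = (dQ/dI)·(I/Q) = 0.0102454 × (28348/396.872) = 0.732.

0.732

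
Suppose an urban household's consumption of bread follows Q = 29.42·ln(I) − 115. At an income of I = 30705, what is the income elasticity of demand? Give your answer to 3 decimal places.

0.156

At I = 30705: Q = 188.973.
dQ/dI = 29.42/I = 0.00095815 at this income.
η = (dQ/dI)·(I/Q) = 0.00095815 × (30705/188.973) = 0.156.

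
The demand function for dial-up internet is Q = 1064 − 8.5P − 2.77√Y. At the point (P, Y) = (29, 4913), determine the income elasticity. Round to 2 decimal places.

At P = 29, Y = 4913: Q = 623.343.
Holding P constant, ∂Q/∂Y = -2.77/(2√Y) = -0.0197595.
η_Y = (∂Q/∂Y)·(Y/Q) = -0.0197595 × (4913/623.343) = -0.16.

-0.16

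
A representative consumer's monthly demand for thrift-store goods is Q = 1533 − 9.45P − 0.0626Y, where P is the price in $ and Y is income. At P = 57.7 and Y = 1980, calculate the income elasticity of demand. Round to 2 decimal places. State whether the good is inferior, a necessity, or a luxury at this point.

At P = 57.7, Y = 1980: Q = 863.787.
Holding P constant, ∂Q/∂Y = −0.0626.
η_Y = (∂Q/∂Y)·(Y/Q) = -0.0626 × (1980/863.787) = -0.14.
Since η < 0, this is an inferior good.

-0.14 (inferior good)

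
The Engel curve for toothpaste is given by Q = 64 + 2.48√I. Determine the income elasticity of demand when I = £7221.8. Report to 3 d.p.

At I = 7221.8: Q = 274.753.
dQ/dI = 2.48/(2√I) = 0.0145915 at this income.
η = (dQ/dI)·(I/Q) = 0.0145915 × (7221.8/274.753) = 0.384.

0.384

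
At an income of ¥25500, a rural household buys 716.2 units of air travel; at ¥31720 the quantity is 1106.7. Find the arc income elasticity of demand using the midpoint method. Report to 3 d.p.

ΔQ = 1106.7 − 716.2 = 390.5; midpoint Q̄ = (716.2 + 1106.7)/2 = 911.45.
ΔI = 31720 − 25500 = 6220; midpoint Ī = (25500 + 31720)/2 = 28610.
η = (ΔQ/Q̄) ÷ (ΔI/Ī) = (390.5/911.45) ÷ (6220/28610) = 1.971.

1.971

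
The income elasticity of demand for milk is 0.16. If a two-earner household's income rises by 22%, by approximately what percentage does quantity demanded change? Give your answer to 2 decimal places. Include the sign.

%ΔQ ≈ η × %ΔI = 0.16 × 22% = 3.52%.

3.52%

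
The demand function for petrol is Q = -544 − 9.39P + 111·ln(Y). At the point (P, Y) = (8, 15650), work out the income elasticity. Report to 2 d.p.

0.25

At P = 8, Y = 15650: Q = 452.943.
Holding P constant, ∂Q/∂Y = 111/Y = 0.00709265.
η_Y = (∂Q/∂Y)·(Y/Q) = 0.00709265 × (15650/452.943) = 0.25.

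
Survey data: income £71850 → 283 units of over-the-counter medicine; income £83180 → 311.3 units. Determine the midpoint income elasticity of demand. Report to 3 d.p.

0.652

ΔQ = 311.3 − 283 = 28.3; midpoint Q̄ = (283 + 311.3)/2 = 297.15.
ΔI = 83180 − 71850 = 11330; midpoint Ī = (71850 + 83180)/2 = 77515.
η = (ΔQ/Q̄) ÷ (ΔI/Ī) = (28.3/297.15) ÷ (11330/77515) = 0.652.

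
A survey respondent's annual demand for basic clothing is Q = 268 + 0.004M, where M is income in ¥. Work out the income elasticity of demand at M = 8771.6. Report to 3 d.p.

0.116

At M = 8771.6: Q = 303.086.
dQ/dM = 0.004.
η = (dQ/dM)·(M/Q) = 0.004 × (8771.6/303.086) = 0.116.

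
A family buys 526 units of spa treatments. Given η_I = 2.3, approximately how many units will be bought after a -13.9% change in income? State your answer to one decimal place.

357.8

%ΔQ ≈ η × %ΔI = 2.3 × (-13.9%) = -31.97%.
New Q ≈ 526 × (1 − 0.3197) = 357.8.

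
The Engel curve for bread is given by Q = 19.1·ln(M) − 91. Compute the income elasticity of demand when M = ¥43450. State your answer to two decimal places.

0.17

At M = 43450: Q = 112.976.
dQ/dM = 19.1/M = 0.000439586 at this income.
η = (dQ/dM)·(M/Q) = 0.000439586 × (43450/112.976) = 0.17.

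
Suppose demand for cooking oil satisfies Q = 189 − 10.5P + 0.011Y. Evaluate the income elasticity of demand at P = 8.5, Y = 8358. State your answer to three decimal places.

0.480

At P = 8.5, Y = 8358: Q = 191.688.
Holding P constant, ∂Q/∂Y = 0.011.
η_Y = (∂Q/∂Y)·(Y/Q) = 0.011 × (8358/191.688) = 0.480.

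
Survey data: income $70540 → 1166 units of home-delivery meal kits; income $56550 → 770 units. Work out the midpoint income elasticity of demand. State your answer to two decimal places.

1.86

ΔQ = 770 − 1166 = -396; midpoint Q̄ = (1166 + 770)/2 = 968.
ΔI = 56550 − 70540 = -13990; midpoint Ī = (70540 + 56550)/2 = 63545.
η = (ΔQ/Q̄) ÷ (ΔI/Ī) = (-396/968) ÷ (-13990/63545) = 1.86.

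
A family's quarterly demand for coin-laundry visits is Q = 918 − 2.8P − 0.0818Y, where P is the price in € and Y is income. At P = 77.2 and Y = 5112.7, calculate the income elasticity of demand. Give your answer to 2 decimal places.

-1.47

At P = 77.2, Y = 5112.7: Q = 283.621.
Holding P constant, ∂Q/∂Y = −0.0818.
η_Y = (∂Q/∂Y)·(Y/Q) = -0.0818 × (5112.7/283.621) = -1.47.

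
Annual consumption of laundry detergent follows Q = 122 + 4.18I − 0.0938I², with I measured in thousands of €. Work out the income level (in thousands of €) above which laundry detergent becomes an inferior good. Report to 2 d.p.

22.28

dQ/dI = 4.18 − 0.1876I.
The good is inferior where dQ/dI < 0. Setting dQ/dI = 0 gives I = 4.18 / 0.1876 = 22.28.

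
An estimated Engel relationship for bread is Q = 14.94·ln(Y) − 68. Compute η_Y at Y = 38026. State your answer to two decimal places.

At Y = 38026: Q = 89.558.
dQ/dY = 14.94/Y = 0.000392889 at this income.
η = (dQ/dY)·(Y/Q) = 0.000392889 × (38026/89.558) = 0.17.

0.17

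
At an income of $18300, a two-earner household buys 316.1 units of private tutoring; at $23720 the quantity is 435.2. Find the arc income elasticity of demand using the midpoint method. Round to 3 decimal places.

1.229

ΔQ = 435.2 − 316.1 = 119.1; midpoint Q̄ = (316.1 + 435.2)/2 = 375.65.
ΔI = 23720 − 18300 = 5420; midpoint Ī = (18300 + 23720)/2 = 21010.
η = (ΔQ/Q̄) ÷ (ΔI/Ī) = (119.1/375.65) ÷ (5420/21010) = 1.229.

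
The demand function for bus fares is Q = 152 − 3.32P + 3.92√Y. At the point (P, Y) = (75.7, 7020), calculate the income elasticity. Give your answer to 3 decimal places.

0.717

At P = 75.7, Y = 7020: Q = 229.115.
Holding P constant, ∂Q/∂Y = 3.92/(2√Y) = 0.0233931.
η_Y = (∂Q/∂Y)·(Y/Q) = 0.0233931 × (7020/229.115) = 0.717.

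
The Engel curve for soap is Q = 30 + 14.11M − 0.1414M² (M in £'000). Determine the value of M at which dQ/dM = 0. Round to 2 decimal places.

49.89

dQ/dM = 14.11 − 0.2828M.
The good is inferior where dQ/dM < 0. Setting dQ/dM = 0 gives M = 14.11 / 0.2828 = 49.89.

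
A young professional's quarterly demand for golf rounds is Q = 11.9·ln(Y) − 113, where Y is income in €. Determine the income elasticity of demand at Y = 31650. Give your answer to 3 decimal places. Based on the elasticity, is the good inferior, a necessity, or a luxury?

At Y = 31650: Q = 10.314.
dQ/dY = 11.9/Y = 0.000375987 at this income.
η = (dQ/dY)·(Y/Q) = 0.000375987 × (31650/10.314) = 1.154.
Since η > 1, the good is a luxury.

1.154 (luxury)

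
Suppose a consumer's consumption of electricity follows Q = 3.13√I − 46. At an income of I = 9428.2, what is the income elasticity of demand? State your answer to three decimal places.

0.589

At I = 9428.2: Q = 257.920.
dQ/dI = 3.13/(2√I) = 0.0161176 at this income.
η = (dQ/dI)·(I/Q) = 0.0161176 × (9428.2/257.920) = 0.589.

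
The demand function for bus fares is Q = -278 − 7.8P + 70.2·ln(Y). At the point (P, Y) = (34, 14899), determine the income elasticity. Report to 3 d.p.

At P = 34, Y = 14899: Q = 131.355.
Holding P constant, ∂Q/∂Y = 70.2/Y = 0.00471173.
η_Y = (∂Q/∂Y)·(Y/Q) = 0.00471173 × (14899/131.355) = 0.534.

0.534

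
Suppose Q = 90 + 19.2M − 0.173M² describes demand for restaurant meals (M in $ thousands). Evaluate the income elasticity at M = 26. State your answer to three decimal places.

At M = 26: Q = 472.2520.
dQ/dM = 19.2 − 0.346M = 10.20400.
η = (dQ/dM)·(M/Q) = 10.20400 × (26/472.2520) = 0.562.

0.562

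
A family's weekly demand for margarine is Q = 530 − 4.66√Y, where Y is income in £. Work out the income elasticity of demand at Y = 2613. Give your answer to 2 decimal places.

-0.41

At Y = 2613: Q = 291.792.
dQ/dY = -4.66/(2√Y) = -0.0455812 at this income.
η = (dQ/dY)·(Y/Q) = -0.0455812 × (2613/291.792) = -0.41.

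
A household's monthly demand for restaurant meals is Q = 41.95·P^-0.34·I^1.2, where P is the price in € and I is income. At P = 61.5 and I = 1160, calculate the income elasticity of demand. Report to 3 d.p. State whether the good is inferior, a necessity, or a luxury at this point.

1.200 (luxury)

For a multiplicative demand Q = A·P^α·I^β, the income elasticity is β everywhere.
Here β = 1.2, so η = 1.200.
Since η > 1, this is a luxury.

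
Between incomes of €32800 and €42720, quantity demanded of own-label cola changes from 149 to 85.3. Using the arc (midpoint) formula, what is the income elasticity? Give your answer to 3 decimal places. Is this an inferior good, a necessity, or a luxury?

ΔQ = 85.3 − 149 = -63.7; midpoint Q̄ = (149 + 85.3)/2 = 117.15.
ΔI = 42720 − 32800 = 9920; midpoint Ī = (32800 + 42720)/2 = 37760.
η = (ΔQ/Q̄) ÷ (ΔI/Ī) = (-63.7/117.15) ÷ (9920/37760) = -2.070.
η < 0 ⇒ inferior good.

-2.070 (inferior good)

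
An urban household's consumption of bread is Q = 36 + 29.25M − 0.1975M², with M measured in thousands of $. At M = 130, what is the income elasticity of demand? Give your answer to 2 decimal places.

At M = 130: Q = 500.7500.
dQ/dM = 29.25 − 0.395M = -22.10000.
η = (dQ/dM)·(M/Q) = -22.10000 × (130/500.7500) = -5.74.

-5.74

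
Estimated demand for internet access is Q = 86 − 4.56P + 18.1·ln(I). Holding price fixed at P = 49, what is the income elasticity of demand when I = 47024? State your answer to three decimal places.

0.316

At P = 49, I = 47024: Q = 57.287.
Holding P constant, ∂Q/∂I = 18.1/I = 0.00038491.
η_I = (∂Q/∂I)·(I/Q) = 0.00038491 × (47024/57.287) = 0.316.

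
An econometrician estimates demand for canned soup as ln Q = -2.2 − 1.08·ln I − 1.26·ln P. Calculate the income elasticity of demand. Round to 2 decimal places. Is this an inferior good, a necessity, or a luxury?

-1.08 (inferior good)

In a log-linear demand, the coefficient on ln I is the income elasticity.
So η = -1.08.
η < 0 ⇒ inferior good.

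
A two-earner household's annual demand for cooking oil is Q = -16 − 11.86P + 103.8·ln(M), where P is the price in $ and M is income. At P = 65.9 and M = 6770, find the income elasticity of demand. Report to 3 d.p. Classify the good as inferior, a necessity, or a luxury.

At P = 65.9, M = 6770: Q = 117.969.
Holding P constant, ∂Q/∂M = 103.8/M = 0.0153323.
η_M = (∂Q/∂M)·(M/Q) = 0.0153323 × (6770/117.969) = 0.880.
Since 0 < η < 1, this is a necessity.

0.880 (necessity)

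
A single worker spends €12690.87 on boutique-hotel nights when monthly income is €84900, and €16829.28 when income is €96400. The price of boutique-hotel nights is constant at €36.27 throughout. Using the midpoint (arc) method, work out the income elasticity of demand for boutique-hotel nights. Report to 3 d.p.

2.210

With a constant price, Q₁ = 12690.87/36.27 = 349.900 and Q₂ = 16829.28/36.27 = 464.000 (equivalently, work directly with expenditure since P cancels).
Midpoint %ΔQ = (16829.28 − 12690.87)/14760.08 = 0.28038; midpoint %ΔI = (96400 − 84900)/90650 = 0.12686.
η = 0.28038 / 0.12686 = 2.210.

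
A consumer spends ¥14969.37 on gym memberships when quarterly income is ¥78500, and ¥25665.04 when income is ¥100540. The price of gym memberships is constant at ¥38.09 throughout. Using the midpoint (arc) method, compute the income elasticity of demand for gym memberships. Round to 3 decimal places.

2.138

With a constant price, Q₁ = 14969.37/38.09 = 393.000 and Q₂ = 25665.04/38.09 = 673.800 (equivalently, work directly with expenditure since P cancels).
Midpoint %ΔQ = (25665.04 − 14969.37)/20317.21 = 0.52643; midpoint %ΔI = (100540 − 78500)/89520 = 0.24620.
η = 0.52643 / 0.24620 = 2.138.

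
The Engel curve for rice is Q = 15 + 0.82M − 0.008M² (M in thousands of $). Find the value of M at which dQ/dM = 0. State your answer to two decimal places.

51.25

dQ/dM = 0.82 − 0.016M.
The good is inferior where dQ/dM < 0. Setting dQ/dM = 0 gives M = 0.82 / 0.016 = 51.25.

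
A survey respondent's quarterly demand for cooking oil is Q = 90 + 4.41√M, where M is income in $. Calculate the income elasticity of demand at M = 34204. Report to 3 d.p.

At M = 34204: Q = 905.600.
dQ/dM = 4.41/(2√M) = 0.0119226 at this income.
η = (dQ/dM)·(M/Q) = 0.0119226 × (34204/905.600) = 0.450.

0.450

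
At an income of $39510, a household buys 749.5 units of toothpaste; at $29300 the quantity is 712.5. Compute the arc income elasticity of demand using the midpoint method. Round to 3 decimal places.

ΔQ = 712.5 − 749.5 = -37; midpoint Q̄ = (749.5 + 712.5)/2 = 731.
ΔI = 29300 − 39510 = -10210; midpoint Ī = (39510 + 29300)/2 = 34405.
η = (ΔQ/Q̄) ÷ (ΔI/Ī) = (-37/731) ÷ (-10210/34405) = 0.171.

0.171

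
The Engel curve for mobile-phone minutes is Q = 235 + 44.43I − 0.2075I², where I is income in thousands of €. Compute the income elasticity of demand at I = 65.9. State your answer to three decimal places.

0.498

At I = 65.9: Q = 2261.8039.
dQ/dI = 44.43 − 0.415I = 17.08150.
η = (dQ/dI)·(I/Q) = 17.08150 × (65.9/2261.8039) = 0.498.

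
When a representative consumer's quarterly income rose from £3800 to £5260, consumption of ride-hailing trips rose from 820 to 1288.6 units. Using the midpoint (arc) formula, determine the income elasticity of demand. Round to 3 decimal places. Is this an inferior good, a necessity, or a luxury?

ΔQ = 1288.6 − 820 = 468.6; midpoint Q̄ = (820 + 1288.6)/2 = 1054.3.
ΔI = 5260 − 3800 = 1460; midpoint Ī = (3800 + 5260)/2 = 4530.
η = (ΔQ/Q̄) ÷ (ΔI/Ī) = (468.6/1054.3) ÷ (1460/4530) = 1.379.
η > 1 ⇒ luxury.

1.379 (luxury)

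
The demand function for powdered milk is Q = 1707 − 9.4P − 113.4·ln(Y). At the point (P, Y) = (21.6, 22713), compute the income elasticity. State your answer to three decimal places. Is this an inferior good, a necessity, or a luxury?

At P = 21.6, Y = 22713: Q = 366.479.
Holding P constant, ∂Q/∂Y = -113.4/Y = -0.00499274.
η_Y = (∂Q/∂Y)·(Y/Q) = -0.00499274 × (22713/366.479) = -0.309.
Since η < 0, this is an inferior good.

-0.309 (inferior good)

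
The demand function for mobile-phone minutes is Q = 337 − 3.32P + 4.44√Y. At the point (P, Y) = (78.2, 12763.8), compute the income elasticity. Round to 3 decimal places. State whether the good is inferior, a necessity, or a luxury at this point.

At P = 78.2, Y = 12763.8: Q = 578.994.
Holding P constant, ∂Q/∂Y = 4.44/(2√Y) = 0.01965.
η_Y = (∂Q/∂Y)·(Y/Q) = 0.01965 × (12763.8/578.994) = 0.433.
Since 0 < η < 1, this is a necessity.

0.433 (necessity)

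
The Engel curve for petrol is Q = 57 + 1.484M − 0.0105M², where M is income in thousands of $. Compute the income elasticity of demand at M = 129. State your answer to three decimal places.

At M = 129: Q = 73.7055.
dQ/dM = 1.484 − 0.021M = -1.22500.
η = (dQ/dM)·(M/Q) = -1.22500 × (129/73.7055) = -2.144.

-2.144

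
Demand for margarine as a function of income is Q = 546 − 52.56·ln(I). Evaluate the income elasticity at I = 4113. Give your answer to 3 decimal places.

At I = 4113: Q = 108.601.
dQ/dI = -52.56/I = -0.012779 at this income.
η = (dQ/dI)·(I/Q) = -0.012779 × (4113/108.601) = -0.484.

-0.484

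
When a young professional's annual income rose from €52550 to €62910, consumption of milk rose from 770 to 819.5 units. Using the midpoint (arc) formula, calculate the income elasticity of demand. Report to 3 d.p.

ΔQ = 819.5 − 770 = 49.5; midpoint Q̄ = (770 + 819.5)/2 = 794.75.
ΔI = 62910 − 52550 = 10360; midpoint Ī = (52550 + 62910)/2 = 57730.
η = (ΔQ/Q̄) ÷ (ΔI/Ī) = (49.5/794.75) ÷ (10360/57730) = 0.347.

0.347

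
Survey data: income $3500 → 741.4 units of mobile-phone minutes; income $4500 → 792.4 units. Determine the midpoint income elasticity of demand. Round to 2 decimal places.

ΔQ = 792.4 − 741.4 = 51; midpoint Q̄ = (741.4 + 792.4)/2 = 766.9.
ΔI = 4500 − 3500 = 1000; midpoint Ī = (3500 + 4500)/2 = 4000.
η = (ΔQ/Q̄) ÷ (ΔI/Ī) = (51/766.9) ÷ (1000/4000) = 0.27.

0.27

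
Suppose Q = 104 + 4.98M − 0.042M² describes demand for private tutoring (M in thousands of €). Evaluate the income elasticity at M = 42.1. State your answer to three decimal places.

At M = 42.1: Q = 239.2168.
dQ/dM = 4.98 − 0.084M = 1.44360.
η = (dQ/dM)·(M/Q) = 1.44360 × (42.1/239.2168) = 0.254.

0.254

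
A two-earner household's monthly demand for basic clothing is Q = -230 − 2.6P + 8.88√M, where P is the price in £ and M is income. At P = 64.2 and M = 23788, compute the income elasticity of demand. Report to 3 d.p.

0.704

At P = 64.2, M = 23788: Q = 972.674.
Holding P constant, ∂Q/∂M = 8.88/(2√M) = 0.0287875.
η_M = (∂Q/∂M)·(M/Q) = 0.0287875 × (23788/972.674) = 0.704.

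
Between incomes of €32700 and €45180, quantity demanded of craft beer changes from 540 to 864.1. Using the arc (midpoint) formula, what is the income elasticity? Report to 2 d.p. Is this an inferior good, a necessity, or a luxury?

1.44 (luxury)

ΔQ = 864.1 − 540 = 324.1; midpoint Q̄ = (540 + 864.1)/2 = 702.05.
ΔI = 45180 − 32700 = 12480; midpoint Ī = (32700 + 45180)/2 = 38940.
η = (ΔQ/Q̄) ÷ (ΔI/Ī) = (324.1/702.05) ÷ (12480/38940) = 1.44.
η > 1 ⇒ luxury.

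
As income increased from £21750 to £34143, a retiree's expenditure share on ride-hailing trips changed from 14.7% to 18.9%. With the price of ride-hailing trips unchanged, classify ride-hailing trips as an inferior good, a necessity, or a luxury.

The budget share rises as income rises, so η > 1.

luxury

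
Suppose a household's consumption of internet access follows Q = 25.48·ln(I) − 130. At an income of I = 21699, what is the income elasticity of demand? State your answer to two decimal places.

At I = 21699: Q = 124.418.
dQ/dI = 25.48/I = 0.00117425 at this income.
η = (dQ/dI)·(I/Q) = 0.00117425 × (21699/124.418) = 0.20.

0.20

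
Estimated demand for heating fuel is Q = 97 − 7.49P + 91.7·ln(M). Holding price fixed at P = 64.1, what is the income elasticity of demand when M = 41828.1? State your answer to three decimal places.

0.155

At P = 64.1, M = 41828.1: Q = 592.700.
Holding P constant, ∂Q/∂M = 91.7/M = 0.00219231.
η_M = (∂Q/∂M)·(M/Q) = 0.00219231 × (41828.1/592.700) = 0.155.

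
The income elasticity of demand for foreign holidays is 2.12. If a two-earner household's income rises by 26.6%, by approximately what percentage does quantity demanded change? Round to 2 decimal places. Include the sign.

56.39%

%ΔQ ≈ η × %ΔI = 2.12 × 26.6% = 56.39%.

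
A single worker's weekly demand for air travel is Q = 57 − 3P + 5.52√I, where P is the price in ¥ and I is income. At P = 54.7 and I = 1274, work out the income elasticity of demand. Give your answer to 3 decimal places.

1.095

At P = 54.7, I = 1274: Q = 89.926.
Holding P constant, ∂Q/∂I = 5.52/(2√I) = 0.0773258.
η_I = (∂Q/∂I)·(I/Q) = 0.0773258 × (1274/89.926) = 1.095.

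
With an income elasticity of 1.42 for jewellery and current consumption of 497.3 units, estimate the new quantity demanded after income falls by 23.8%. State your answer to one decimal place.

329.2

%ΔQ ≈ η × %ΔI = 1.42 × (-23.8%) = -33.796%.
New Q ≈ 497.3 × (1 − 0.33796) = 329.2.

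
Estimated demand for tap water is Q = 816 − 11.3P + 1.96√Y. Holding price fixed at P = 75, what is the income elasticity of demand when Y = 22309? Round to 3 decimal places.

At P = 75, Y = 22309: Q = 261.249.
Holding P constant, ∂Q/∂Y = 1.96/(2√Y) = 0.00656124.
η_Y = (∂Q/∂Y)·(Y/Q) = 0.00656124 × (22309/261.249) = 0.560.

0.560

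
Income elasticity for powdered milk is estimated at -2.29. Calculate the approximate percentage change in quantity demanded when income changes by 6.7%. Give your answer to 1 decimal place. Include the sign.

%ΔQ ≈ η × %ΔI = -2.29 × 6.7% = -15.3%.

-15.3%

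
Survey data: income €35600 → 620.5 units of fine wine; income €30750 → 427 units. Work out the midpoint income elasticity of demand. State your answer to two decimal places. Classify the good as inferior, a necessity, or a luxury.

2.53 (luxury)

ΔQ = 427 − 620.5 = -193.5; midpoint Q̄ = (620.5 + 427)/2 = 523.75.
ΔI = 30750 − 35600 = -4850; midpoint Ī = (35600 + 30750)/2 = 33175.
η = (ΔQ/Q̄) ÷ (ΔI/Ī) = (-193.5/523.75) ÷ (-4850/33175) = 2.53.
η > 1 ⇒ luxury.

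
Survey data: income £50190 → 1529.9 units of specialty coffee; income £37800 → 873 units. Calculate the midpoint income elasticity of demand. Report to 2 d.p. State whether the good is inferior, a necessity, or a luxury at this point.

1.94 (luxury)

ΔQ = 873 − 1529.9 = -656.9; midpoint Q̄ = (1529.9 + 873)/2 = 1201.45.
ΔI = 37800 − 50190 = -12390; midpoint Ī = (50190 + 37800)/2 = 43995.
η = (ΔQ/Q̄) ÷ (ΔI/Ī) = (-656.9/1201.45) ÷ (-12390/43995) = 1.94.
η > 1 ⇒ luxury.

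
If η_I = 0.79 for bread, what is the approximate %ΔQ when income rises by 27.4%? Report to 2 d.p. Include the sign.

%ΔQ ≈ η × %ΔI = 0.79 × 27.4% = 21.65%.

21.65%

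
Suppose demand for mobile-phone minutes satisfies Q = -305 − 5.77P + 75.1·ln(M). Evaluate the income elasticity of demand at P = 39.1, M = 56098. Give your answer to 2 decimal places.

0.26

At P = 39.1, M = 56098: Q = 290.601.
Holding P constant, ∂Q/∂M = 75.1/M = 0.00133873.
η_M = (∂Q/∂M)·(M/Q) = 0.00133873 × (56098/290.601) = 0.26.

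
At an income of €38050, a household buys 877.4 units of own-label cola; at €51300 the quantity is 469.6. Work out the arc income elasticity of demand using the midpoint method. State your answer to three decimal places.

-2.042

ΔQ = 469.6 − 877.4 = -407.8; midpoint Q̄ = (877.4 + 469.6)/2 = 673.5.
ΔI = 51300 − 38050 = 13250; midpoint Ī = (38050 + 51300)/2 = 44675.
η = (ΔQ/Q̄) ÷ (ΔI/Ī) = (-407.8/673.5) ÷ (13250/44675) = -2.042.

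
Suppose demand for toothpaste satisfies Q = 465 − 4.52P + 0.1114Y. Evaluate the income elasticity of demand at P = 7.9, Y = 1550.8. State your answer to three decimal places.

At P = 7.9, Y = 1550.8: Q = 602.051.
Holding P constant, ∂Q/∂Y = 0.1114.
η_Y = (∂Q/∂Y)·(Y/Q) = 0.1114 × (1550.8/602.051) = 0.287.

0.287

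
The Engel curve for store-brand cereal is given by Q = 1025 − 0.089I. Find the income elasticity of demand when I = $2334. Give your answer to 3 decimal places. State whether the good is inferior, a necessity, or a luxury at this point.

At I = 2334: Q = 817.274.
dQ/dI = −0.089.
η = (dQ/dI)·(I/Q) = -0.089 × (2334/817.274) = -0.254.
Since η < 0, the good is an inferior good.

-0.254 (inferior good)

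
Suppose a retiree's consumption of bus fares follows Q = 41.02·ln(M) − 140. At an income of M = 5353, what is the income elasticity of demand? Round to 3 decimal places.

0.193

At M = 5353: Q = 212.174.
dQ/dM = 41.02/M = 0.00766299 at this income.
η = (dQ/dM)·(M/Q) = 0.00766299 × (5353/212.174) = 0.193.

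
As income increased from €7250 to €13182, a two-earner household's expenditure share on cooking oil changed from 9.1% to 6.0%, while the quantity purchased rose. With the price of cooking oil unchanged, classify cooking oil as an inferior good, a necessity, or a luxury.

Quantity rises but the budget share falls as income rises, so 0 < η < 1.

necessity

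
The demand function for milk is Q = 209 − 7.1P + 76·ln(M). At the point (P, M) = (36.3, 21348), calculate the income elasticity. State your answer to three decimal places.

At P = 36.3, M = 21348: Q = 708.892.
Holding P constant, ∂Q/∂M = 76/M = 0.00356005.
η_M = (∂Q/∂M)·(M/Q) = 0.00356005 × (21348/708.892) = 0.107.

0.107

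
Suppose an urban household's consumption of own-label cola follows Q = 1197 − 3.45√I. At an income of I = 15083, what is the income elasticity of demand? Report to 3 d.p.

At I = 15083: Q = 773.296.
dQ/dI = -3.45/(2√I) = -0.0140458 at this income.
η = (dQ/dI)·(I/Q) = -0.0140458 × (15083/773.296) = -0.274.

-0.274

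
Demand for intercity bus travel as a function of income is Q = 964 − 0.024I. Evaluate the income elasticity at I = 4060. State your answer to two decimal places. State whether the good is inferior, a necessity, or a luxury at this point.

-0.11 (inferior good)

At I = 4060: Q = 866.560.
dQ/dI = −0.024.
η = (dQ/dI)·(I/Q) = -0.024 × (4060/866.560) = -0.11.
Since η < 0, the good is an inferior good.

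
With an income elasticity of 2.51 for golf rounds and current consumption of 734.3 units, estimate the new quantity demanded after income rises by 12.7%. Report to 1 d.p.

968.4

%ΔQ ≈ η × %ΔI = 2.51 × 12.7% = 31.877%.
New Q ≈ 734.3 × (1 + 0.31877) = 968.4.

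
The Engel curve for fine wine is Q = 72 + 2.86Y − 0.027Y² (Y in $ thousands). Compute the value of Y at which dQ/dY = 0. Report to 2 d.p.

dQ/dY = 2.86 − 0.054Y.
The good is inferior where dQ/dY < 0. Setting dQ/dY = 0 gives Y = 2.86 / 0.054 = 52.96.

52.96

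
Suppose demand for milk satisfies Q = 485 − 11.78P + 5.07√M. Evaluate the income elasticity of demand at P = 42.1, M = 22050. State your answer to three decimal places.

At P = 42.1, M = 22050: Q = 741.919.
Holding P constant, ∂Q/∂M = 5.07/(2√M) = 0.0170716.
η_M = (∂Q/∂M)·(M/Q) = 0.0170716 × (22050/741.919) = 0.507.

0.507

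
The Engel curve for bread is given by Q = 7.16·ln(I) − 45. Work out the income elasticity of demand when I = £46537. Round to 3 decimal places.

0.224

At I = 46537: Q = 31.956.
dQ/dI = 7.16/I = 0.000153856 at this income.
η = (dQ/dI)·(I/Q) = 0.000153856 × (46537/31.956) = 0.224.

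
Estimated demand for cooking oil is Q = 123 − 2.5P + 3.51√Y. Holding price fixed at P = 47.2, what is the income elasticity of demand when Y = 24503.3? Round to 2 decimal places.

At P = 47.2, Y = 24503.3: Q = 554.439.
Holding P constant, ∂Q/∂Y = 3.51/(2√Y) = 0.0112115.
η_Y = (∂Q/∂Y)·(Y/Q) = 0.0112115 × (24503.3/554.439) = 0.50.

0.50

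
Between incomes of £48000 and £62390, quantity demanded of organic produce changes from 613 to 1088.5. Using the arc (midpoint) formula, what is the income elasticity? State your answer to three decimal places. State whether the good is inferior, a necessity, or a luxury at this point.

ΔQ = 1088.5 − 613 = 475.5; midpoint Q̄ = (613 + 1088.5)/2 = 850.75.
ΔI = 62390 − 48000 = 14390; midpoint Ī = (48000 + 62390)/2 = 55195.
η = (ΔQ/Q̄) ÷ (ΔI/Ī) = (475.5/850.75) ÷ (14390/55195) = 2.144.
η > 1 ⇒ luxury.

2.144 (luxury)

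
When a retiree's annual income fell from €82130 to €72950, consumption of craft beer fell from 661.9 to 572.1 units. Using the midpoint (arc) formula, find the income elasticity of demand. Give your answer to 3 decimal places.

ΔQ = 572.1 − 661.9 = -89.8; midpoint Q̄ = (661.9 + 572.1)/2 = 617.
ΔI = 72950 − 82130 = -9180; midpoint Ī = (82130 + 72950)/2 = 77540.
η = (ΔQ/Q̄) ÷ (ΔI/Ī) = (-89.8/617) ÷ (-9180/77540) = 1.229.

1.229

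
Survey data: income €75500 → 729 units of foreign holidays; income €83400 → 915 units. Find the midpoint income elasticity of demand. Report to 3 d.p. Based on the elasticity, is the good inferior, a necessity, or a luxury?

ΔQ = 915 − 729 = 186; midpoint Q̄ = (729 + 915)/2 = 822.
ΔI = 83400 − 75500 = 7900; midpoint Ī = (75500 + 83400)/2 = 79450.
η = (ΔQ/Q̄) ÷ (ΔI/Ī) = (186/822) ÷ (7900/79450) = 2.276.
η > 1 ⇒ luxury.

2.276 (luxury)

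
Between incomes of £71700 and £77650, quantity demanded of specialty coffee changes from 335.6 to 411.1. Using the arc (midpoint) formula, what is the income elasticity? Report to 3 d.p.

2.538

ΔQ = 411.1 − 335.6 = 75.5; midpoint Q̄ = (335.6 + 411.1)/2 = 373.35.
ΔI = 77650 − 71700 = 5950; midpoint Ī = (71700 + 77650)/2 = 74675.
η = (ΔQ/Q̄) ÷ (ΔI/Ī) = (75.5/373.35) ÷ (5950/74675) = 2.538.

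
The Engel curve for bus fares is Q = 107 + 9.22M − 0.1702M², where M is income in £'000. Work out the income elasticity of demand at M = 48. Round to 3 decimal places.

-2.171

At M = 48: Q = 157.4192.
dQ/dM = 9.22 − 0.3404M = -7.11920.
η = (dQ/dM)·(M/Q) = -7.11920 × (48/157.4192) = -2.171.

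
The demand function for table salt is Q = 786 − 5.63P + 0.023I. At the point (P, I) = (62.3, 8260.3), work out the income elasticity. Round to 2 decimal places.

0.30

At P = 62.3, I = 8260.3: Q = 625.238.
Holding P constant, ∂Q/∂I = 0.023.
η_I = (∂Q/∂I)·(I/Q) = 0.023 × (8260.3/625.238) = 0.30.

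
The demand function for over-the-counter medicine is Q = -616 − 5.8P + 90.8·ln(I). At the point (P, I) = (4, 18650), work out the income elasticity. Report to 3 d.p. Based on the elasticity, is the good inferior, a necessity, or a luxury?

At P = 4, I = 18650: Q = 253.691.
Holding P constant, ∂Q/∂I = 90.8/I = 0.00486863.
η_I = (∂Q/∂I)·(I/Q) = 0.00486863 × (18650/253.691) = 0.358.
Since 0 < η < 1, this is a necessity.

0.358 (necessity)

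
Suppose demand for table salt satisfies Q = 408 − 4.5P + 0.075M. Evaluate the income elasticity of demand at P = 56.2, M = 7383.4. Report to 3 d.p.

At P = 56.2, M = 7383.4: Q = 708.855.
Holding P constant, ∂Q/∂M = 0.075.
η_M = (∂Q/∂M)·(M/Q) = 0.075 × (7383.4/708.855) = 0.781.

0.781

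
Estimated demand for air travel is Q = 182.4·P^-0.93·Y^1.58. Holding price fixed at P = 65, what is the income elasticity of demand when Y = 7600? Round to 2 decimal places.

For a multiplicative demand Q = A·P^α·Y^β, the income elasticity is β everywhere.
Here β = 1.58, so η = 1.58.

1.58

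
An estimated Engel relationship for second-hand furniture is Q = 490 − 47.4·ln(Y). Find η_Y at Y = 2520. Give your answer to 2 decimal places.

-0.40

At Y = 2520: Q = 118.763.
dQ/dY = -47.4/Y = -0.0188095 at this income.
η = (dQ/dY)·(Y/Q) = -0.0188095 × (2520/118.763) = -0.40.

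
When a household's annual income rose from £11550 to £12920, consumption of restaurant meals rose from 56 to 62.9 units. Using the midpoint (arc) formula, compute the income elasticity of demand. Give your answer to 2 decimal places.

ΔQ = 62.9 − 56 = 6.9; midpoint Q̄ = (56 + 62.9)/2 = 59.45.
ΔI = 12920 − 11550 = 1370; midpoint Ī = (11550 + 12920)/2 = 12235.
η = (ΔQ/Q̄) ÷ (ΔI/Ī) = (6.9/59.45) ÷ (1370/12235) = 1.04.

1.04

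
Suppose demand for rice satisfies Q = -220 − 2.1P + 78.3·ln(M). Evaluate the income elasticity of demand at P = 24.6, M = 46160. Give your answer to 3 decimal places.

At P = 24.6, M = 46160: Q = 569.272.
Holding P constant, ∂Q/∂M = 78.3/M = 0.00169627.
η_M = (∂Q/∂M)·(M/Q) = 0.00169627 × (46160/569.272) = 0.138.

0.138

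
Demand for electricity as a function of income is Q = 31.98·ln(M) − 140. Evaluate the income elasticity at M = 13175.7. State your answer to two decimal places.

At M = 13175.7: Q = 163.366.
dQ/dM = 31.98/M = 0.0024272 at this income.
η = (dQ/dM)·(M/Q) = 0.0024272 × (13175.7/163.366) = 0.20.

0.20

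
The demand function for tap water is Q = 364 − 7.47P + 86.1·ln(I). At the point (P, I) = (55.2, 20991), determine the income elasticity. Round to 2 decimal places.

0.11

At P = 55.2, I = 20991: Q = 808.510.
Holding P constant, ∂Q/∂I = 86.1/I = 0.00410176.
η_I = (∂Q/∂I)·(I/Q) = 0.00410176 × (20991/808.510) = 0.11.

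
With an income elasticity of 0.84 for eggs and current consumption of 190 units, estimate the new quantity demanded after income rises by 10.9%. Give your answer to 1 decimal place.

%ΔQ ≈ η × %ΔI = 0.84 × 10.9% = 9.156%.
New Q ≈ 190 × (1 + 0.09156) = 207.4.

207.4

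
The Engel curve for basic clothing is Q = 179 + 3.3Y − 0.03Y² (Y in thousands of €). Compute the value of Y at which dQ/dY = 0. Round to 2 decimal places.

55.00

dQ/dY = 3.3 − 0.06Y.
The good is inferior where dQ/dY < 0. Setting dQ/dY = 0 gives Y = 3.3 / 0.06 = 55.00.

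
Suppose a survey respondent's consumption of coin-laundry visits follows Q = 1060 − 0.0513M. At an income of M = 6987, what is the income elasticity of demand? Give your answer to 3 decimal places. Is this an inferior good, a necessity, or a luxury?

-0.511 (inferior good)

At M = 6987: Q = 701.567.
dQ/dM = −0.0513.
η = (dQ/dM)·(M/Q) = -0.0513 × (6987/701.567) = -0.511.
Since η < 0, the good is an inferior good.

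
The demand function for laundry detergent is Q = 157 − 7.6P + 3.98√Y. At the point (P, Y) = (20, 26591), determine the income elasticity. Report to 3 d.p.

0.496

At P = 20, Y = 26591: Q = 654.009.
Holding P constant, ∂Q/∂Y = 3.98/(2√Y) = 0.0122035.
η_Y = (∂Q/∂Y)·(Y/Q) = 0.0122035 × (26591/654.009) = 0.496.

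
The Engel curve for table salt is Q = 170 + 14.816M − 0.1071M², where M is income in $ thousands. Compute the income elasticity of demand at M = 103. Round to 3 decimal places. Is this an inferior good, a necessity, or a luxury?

At M = 103: Q = 559.8241.
dQ/dM = 14.816 − 0.2142M = -7.24660.
η = (dQ/dM)·(M/Q) = -7.24660 × (103/559.8241) = -1.333.
η < 0 ⇒ inferior good.

-1.333 (inferior good)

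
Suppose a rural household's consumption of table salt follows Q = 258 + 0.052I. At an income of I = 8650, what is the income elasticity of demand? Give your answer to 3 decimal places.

At I = 8650: Q = 707.800.
dQ/dI = 0.052.
η = (dQ/dI)·(I/Q) = 0.052 × (8650/707.800) = 0.635.

0.635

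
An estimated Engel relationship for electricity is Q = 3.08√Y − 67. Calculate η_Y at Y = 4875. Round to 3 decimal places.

At Y = 4875: Q = 148.049.
dQ/dY = 3.08/(2√Y) = 0.0220563 at this income.
η = (dQ/dY)·(Y/Q) = 0.0220563 × (4875/148.049) = 0.726.

0.726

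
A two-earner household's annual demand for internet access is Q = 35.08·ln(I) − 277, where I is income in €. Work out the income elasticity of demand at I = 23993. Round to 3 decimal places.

At I = 23993: Q = 76.800.
dQ/dI = 35.08/I = 0.00146209 at this income.
η = (dQ/dI)·(I/Q) = 0.00146209 × (23993/76.800) = 0.457.

0.457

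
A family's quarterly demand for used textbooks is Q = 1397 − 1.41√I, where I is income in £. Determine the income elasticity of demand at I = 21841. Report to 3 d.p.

-0.088

At I = 21841: Q = 1188.620.
dQ/dI = -1.41/(2√I) = -0.00477038 at this income.
η = (dQ/dI)·(I/Q) = -0.00477038 × (21841/1188.620) = -0.088.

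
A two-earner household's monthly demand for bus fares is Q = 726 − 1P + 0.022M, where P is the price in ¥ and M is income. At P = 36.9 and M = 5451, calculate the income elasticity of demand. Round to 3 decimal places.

0.148

At P = 36.9, M = 5451: Q = 809.022.
Holding P constant, ∂Q/∂M = 0.022.
η_M = (∂Q/∂M)·(M/Q) = 0.022 × (5451/809.022) = 0.148.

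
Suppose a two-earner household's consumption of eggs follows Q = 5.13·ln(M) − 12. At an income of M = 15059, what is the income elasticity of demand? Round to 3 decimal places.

At M = 15059: Q = 37.349.
dQ/dM = 5.13/M = 0.00034066 at this income.
η = (dQ/dM)·(M/Q) = 0.00034066 × (15059/37.349) = 0.137.

0.137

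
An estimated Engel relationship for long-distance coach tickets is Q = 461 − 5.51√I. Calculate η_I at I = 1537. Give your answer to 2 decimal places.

-0.44

At I = 1537: Q = 244.983.
dQ/dI = -5.51/(2√I) = -0.0702724 at this income.
η = (dQ/dI)·(I/Q) = -0.0702724 × (1537/244.983) = -0.44.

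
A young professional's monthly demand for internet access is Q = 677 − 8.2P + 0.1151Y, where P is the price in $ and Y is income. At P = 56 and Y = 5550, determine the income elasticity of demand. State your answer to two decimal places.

0.75

At P = 56, Y = 5550: Q = 856.605.
Holding P constant, ∂Q/∂Y = 0.1151.
η_Y = (∂Q/∂Y)·(Y/Q) = 0.1151 × (5550/856.605) = 0.75.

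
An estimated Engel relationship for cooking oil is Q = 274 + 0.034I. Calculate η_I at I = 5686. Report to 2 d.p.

At I = 5686: Q = 467.324.
dQ/dI = 0.034.
η = (dQ/dI)·(I/Q) = 0.034 × (5686/467.324) = 0.41.

0.41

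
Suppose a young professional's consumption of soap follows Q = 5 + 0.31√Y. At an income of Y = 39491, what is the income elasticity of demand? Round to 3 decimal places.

At Y = 39491: Q = 66.604.
dQ/dY = 0.31/(2√Y) = 0.000779979 at this income.
η = (dQ/dY)·(Y/Q) = 0.000779979 × (39491/66.604) = 0.462.

0.462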